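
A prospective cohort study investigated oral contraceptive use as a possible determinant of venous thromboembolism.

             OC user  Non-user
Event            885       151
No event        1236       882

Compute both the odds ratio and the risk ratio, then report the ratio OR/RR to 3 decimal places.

1.465

Reading the table with exposure as columns: a = 885 (OC user, case), b = 1236 (OC user, non-case), c = 151 (Non-user, case), d = 882.
OR = (885·882)/(1236·151) = 780570/186636 = 4.18231
Risk in exposed = 885/2121 = 0.41726; risk in unexposed = 151/1033 = 0.14618; RR = 2.85447
OR/RR = 4.18231 / 2.85447 = 1.46518
The outcome is not rare, so the OR lies further from 1 than the RR.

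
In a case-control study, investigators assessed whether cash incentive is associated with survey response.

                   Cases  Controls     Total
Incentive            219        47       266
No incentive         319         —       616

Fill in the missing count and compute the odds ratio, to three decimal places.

4.338

The missing cell is in the unexposed row: 616 − 319 = 297.
So a = 219, b = 47, c = 319, d = 297.
OR = (a·d)/(b·c) = (219 × 297) / (47 × 319) = 65043 / 14993 = 4.33822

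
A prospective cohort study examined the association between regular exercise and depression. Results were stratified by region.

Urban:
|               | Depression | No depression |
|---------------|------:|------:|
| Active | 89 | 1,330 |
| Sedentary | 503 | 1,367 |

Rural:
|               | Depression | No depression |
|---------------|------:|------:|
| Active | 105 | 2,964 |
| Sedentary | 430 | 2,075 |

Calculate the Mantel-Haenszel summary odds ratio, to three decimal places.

0.176

OR_MH = Σ(aᵢdᵢ/nᵢ) / Σ(bᵢcᵢ/nᵢ), where nᵢ is the stratum total.
Stratum 1 (Urban): n = 3289; a·d/n = 89·1367/3289 = 36.9909; b·c/n = 1330·503/3289 = 203.4022
Stratum 2 (Rural): n = 5574; a·d/n = 105·2075/5574 = 39.0877; b·c/n = 2964·430/5574 = 228.6545
OR_MH = (36.9909 + 39.0877) / (203.4022 + 228.6545) = 76.0786 / 432.0567 = 0.17608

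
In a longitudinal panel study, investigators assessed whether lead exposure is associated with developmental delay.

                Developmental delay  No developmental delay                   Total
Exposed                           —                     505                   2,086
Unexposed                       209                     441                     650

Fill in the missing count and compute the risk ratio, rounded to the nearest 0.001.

2.357

The missing cell is in the exposed row: 2086 − 505 = 1581.
So a = 1581, b = 505, c = 209, d = 441.
RR = [a/(a+b)] / [c/(c+d)] = (1581/2086) / (209/650) = 0.75791/0.32154 = 2.35714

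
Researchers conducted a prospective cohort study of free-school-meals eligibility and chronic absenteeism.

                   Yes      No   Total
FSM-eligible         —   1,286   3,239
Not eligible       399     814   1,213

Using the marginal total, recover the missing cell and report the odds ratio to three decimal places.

The missing cell is in the exposed row: 3239 − 1286 = 1953.
So a = 1953, b = 1286, c = 399, d = 814.
OR = (a·d)/(b·c) = (1953 × 814) / (1286 × 399) = 1589742 / 513114 = 3.09822

3.098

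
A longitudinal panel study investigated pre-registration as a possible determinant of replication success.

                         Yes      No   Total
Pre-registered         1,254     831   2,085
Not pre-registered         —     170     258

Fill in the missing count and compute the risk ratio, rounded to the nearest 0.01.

The missing cell is in the unexposed row: 258 − 170 = 88.
So a = 1254, b = 831, c = 88, d = 170.
RR = [a/(a+b)] / [c/(c+d)] = (1254/2085) / (88/258) = 0.60144/0.34109 = 1.76331

1.76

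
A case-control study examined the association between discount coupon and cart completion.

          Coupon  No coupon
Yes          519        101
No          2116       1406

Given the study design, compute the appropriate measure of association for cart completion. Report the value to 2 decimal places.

3.41

Reading the table with exposure as columns: a = 519 (Coupon, case), b = 2116 (Coupon, non-case), c = 101 (No coupon, case), d = 1406.
This is a case-control study: participants were sampled on outcome status, so risks in the source population cannot be estimated directly — relative risk is not valid here. The odds ratio is the appropriate measure.
OR = (a·d)/(b·c) = (519 × 1406) / (2116 × 101) = 729714 / 213716 = 3.41441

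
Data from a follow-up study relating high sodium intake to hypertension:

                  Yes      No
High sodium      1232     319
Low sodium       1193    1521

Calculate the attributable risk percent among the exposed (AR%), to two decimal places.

Cells: a = 1232, b = 319, c = 1193, d = 1521.
Risk in exposed = 1232/1551 = 0.79433; risk in unexposed = 1193/2714 = 0.43957.
RR = 0.79433/0.43957 = 1.80704
AR% = (RR − 1)/RR × 100 = (1.80704 − 1)/1.80704 × 100 = 44.6610%

44.66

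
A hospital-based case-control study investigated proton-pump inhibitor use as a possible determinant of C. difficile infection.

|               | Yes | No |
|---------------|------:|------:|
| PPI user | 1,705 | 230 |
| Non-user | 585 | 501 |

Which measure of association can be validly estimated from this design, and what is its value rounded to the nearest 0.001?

6.349

Cells: a = 1705, b = 230, c = 585, d = 501.
This is a hospital-based case-control study: participants were sampled on outcome status, so risks in the source population cannot be estimated directly — relative risk is not valid here. The odds ratio is the appropriate measure.
OR = (a·d)/(b·c) = (1705 × 501) / (230 × 585) = 854205 / 134550 = 6.34861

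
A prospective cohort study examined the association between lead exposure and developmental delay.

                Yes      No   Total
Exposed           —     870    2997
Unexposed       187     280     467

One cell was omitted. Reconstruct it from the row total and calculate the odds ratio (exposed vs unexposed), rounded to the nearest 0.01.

3.66

The missing cell is in the exposed row: 2997 − 870 = 2127.
So a = 2127, b = 870, c = 187, d = 280.
OR = (a·d)/(b·c) = (2127 × 280) / (870 × 187) = 595560 / 162690 = 3.66070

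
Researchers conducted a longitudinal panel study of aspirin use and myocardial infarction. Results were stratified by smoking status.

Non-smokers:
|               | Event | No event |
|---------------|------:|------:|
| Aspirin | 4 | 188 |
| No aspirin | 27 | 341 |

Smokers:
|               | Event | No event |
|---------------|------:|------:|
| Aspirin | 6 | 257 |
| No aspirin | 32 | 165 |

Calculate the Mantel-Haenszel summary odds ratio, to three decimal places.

0.170

OR_MH = Σ(aᵢdᵢ/nᵢ) / Σ(bᵢcᵢ/nᵢ), where nᵢ is the stratum total.
Stratum 1 (Non-smokers): n = 560; a·d/n = 4·341/560 = 2.4357; b·c/n = 188·27/560 = 9.0643
Stratum 2 (Smokers): n = 460; a·d/n = 6·165/460 = 2.1522; b·c/n = 257·32/460 = 17.8783
OR_MH = (2.4357 + 2.1522) / (9.0643 + 17.8783) = 4.5879 / 26.9425 = 0.17028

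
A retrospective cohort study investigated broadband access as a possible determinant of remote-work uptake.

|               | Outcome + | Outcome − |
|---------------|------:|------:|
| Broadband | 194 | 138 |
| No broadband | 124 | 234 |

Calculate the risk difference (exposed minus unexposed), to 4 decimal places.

0.2380

Cells: a = 194, b = 138, c = 124, d = 234.
Risk in exposed = 194/332 = 0.584337; risk in unexposed = 124/358 = 0.346369.
Risk difference = 0.584337 − 0.346369 = 0.237969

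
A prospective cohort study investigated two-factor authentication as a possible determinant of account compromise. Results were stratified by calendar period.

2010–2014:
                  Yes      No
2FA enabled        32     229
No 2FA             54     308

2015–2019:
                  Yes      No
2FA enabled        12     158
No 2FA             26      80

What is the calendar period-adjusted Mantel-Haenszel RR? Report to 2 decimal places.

RR_MH = Σ(aᵢ·n₀ᵢ/nᵢ) / Σ(cᵢ·n₁ᵢ/nᵢ), with n₁ᵢ = aᵢ+bᵢ (exposed), n₀ᵢ = cᵢ+dᵢ (unexposed), nᵢ = n₁ᵢ+n₀ᵢ.
Stratum 1 (2010–2014): n₁ = 261, n₀ = 362, n = 623; a·n₀/n = 32·362/623 = 18.5939; c·n₁/n = 54·261/623 = 22.6228
Stratum 2 (2015–2019): n₁ = 170, n₀ = 106, n = 276; a·n₀/n = 12·106/276 = 4.6087; c·n₁/n = 26·170/276 = 16.0145
RR_MH = (18.5939 + 4.6087) / (22.6228 + 16.0145) = 23.2026 / 38.6373 = 0.60052

0.60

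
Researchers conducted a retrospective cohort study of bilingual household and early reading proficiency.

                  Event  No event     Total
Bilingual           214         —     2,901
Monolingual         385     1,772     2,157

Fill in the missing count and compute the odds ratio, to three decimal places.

The missing cell is in the exposed row: 2901 − 214 = 2687.
So a = 214, b = 2687, c = 385, d = 1772.
OR = (a·d)/(b·c) = (214 × 1772) / (2687 × 385) = 379208 / 1034495 = 0.36656

0.367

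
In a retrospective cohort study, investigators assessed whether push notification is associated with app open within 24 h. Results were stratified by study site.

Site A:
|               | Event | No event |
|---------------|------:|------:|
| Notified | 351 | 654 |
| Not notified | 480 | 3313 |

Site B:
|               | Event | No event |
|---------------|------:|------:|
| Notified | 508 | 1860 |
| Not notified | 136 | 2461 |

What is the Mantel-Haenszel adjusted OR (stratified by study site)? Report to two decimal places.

4.25

OR_MH = Σ(aᵢdᵢ/nᵢ) / Σ(bᵢcᵢ/nᵢ), where nᵢ is the stratum total.
Stratum 1 (Site A): n = 4798; a·d/n = 351·3313/4798 = 242.3641; b·c/n = 654·480/4798 = 65.4273
Stratum 2 (Site B): n = 4965; a·d/n = 508·2461/4965 = 251.8002; b·c/n = 1860·136/4965 = 50.9486
OR_MH = (242.3641 + 251.8002) / (65.4273 + 50.9486) = 494.1643 / 116.3759 = 4.24628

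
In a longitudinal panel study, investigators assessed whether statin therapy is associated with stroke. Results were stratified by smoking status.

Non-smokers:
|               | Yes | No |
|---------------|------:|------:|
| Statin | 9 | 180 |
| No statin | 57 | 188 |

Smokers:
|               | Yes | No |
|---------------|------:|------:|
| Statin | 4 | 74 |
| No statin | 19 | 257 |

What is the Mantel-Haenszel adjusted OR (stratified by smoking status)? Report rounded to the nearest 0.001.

0.246

OR_MH = Σ(aᵢdᵢ/nᵢ) / Σ(bᵢcᵢ/nᵢ), where nᵢ is the stratum total.
Stratum 1 (Non-smokers): n = 434; a·d/n = 9·188/434 = 3.8986; b·c/n = 180·57/434 = 23.6406
Stratum 2 (Smokers): n = 354; a·d/n = 4·257/354 = 2.9040; b·c/n = 74·19/354 = 3.9718
OR_MH = (3.8986 + 2.9040) / (23.6406 + 3.9718) = 6.8026 / 27.6123 = 0.24636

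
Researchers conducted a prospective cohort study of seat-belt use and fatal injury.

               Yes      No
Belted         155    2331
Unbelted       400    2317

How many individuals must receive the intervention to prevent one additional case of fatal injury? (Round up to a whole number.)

12

Risk in treated group = 155/2486 = 0.06235; risk in control = 400/2717 = 0.14722.
Absolute risk reduction = 0.14722 − 0.06235 = 0.08487
NNT = 1 / ARR = 1 / 0.08487 = 11.782 → round up → 12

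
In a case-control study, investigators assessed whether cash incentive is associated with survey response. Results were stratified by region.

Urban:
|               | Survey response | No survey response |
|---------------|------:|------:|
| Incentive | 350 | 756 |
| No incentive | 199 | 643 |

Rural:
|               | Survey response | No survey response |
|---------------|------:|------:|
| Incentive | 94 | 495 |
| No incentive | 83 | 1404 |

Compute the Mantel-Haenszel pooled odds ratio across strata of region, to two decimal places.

1.85

OR_MH = Σ(aᵢdᵢ/nᵢ) / Σ(bᵢcᵢ/nᵢ), where nᵢ is the stratum total.
Stratum 1 (Urban): n = 1948; a·d/n = 350·643/1948 = 115.5287; b·c/n = 756·199/1948 = 77.2300
Stratum 2 (Rural): n = 2076; a·d/n = 94·1404/2076 = 63.5723; b·c/n = 495·83/2076 = 19.7905
OR_MH = (115.5287 + 63.5723) / (77.2300 + 19.7905) = 179.1010 / 97.0204 = 1.84601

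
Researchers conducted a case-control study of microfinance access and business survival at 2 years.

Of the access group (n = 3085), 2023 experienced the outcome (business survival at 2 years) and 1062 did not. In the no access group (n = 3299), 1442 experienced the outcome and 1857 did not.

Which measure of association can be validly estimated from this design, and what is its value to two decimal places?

From the description: a = 2023, b = 1062, c = 1442, d = 1857.
This is a case-control study: participants were sampled on outcome status, so risks in the source population cannot be estimated directly — relative risk is not valid here. The odds ratio is the appropriate measure.
OR = (a·d)/(b·c) = (2023 × 1857) / (1062 × 1442) = 3756711 / 1531404 = 2.45312

2.45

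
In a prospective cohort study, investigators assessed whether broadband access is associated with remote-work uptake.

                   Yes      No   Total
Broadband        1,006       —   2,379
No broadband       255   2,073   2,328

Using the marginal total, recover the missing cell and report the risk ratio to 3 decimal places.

The missing cell is in the exposed row: 2379 − 1006 = 1373.
So a = 1006, b = 1373, c = 255, d = 2073.
RR = [a/(a+b)] / [c/(c+d)] = (1006/2379) / (255/2328) = 0.42287/0.10954 = 3.86052

3.861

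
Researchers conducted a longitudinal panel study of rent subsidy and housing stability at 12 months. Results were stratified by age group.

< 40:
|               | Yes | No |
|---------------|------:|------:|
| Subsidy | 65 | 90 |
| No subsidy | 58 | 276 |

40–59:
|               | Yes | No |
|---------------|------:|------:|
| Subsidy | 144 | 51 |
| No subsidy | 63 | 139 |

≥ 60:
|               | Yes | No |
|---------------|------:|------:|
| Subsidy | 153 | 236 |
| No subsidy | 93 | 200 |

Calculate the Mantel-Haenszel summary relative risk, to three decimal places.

1.791

RR_MH = Σ(aᵢ·n₀ᵢ/nᵢ) / Σ(cᵢ·n₁ᵢ/nᵢ), with n₁ᵢ = aᵢ+bᵢ (exposed), n₀ᵢ = cᵢ+dᵢ (unexposed), nᵢ = n₁ᵢ+n₀ᵢ.
Stratum 1 (< 40): n₁ = 155, n₀ = 334, n = 489; a·n₀/n = 65·334/489 = 44.3967; c·n₁/n = 58·155/489 = 18.3845
Stratum 2 (40–59): n₁ = 195, n₀ = 202, n = 397; a·n₀/n = 144·202/397 = 73.2695; c·n₁/n = 63·195/397 = 30.9446
Stratum 3 (≥ 60): n₁ = 389, n₀ = 293, n = 682; a·n₀/n = 153·293/682 = 65.7317; c·n₁/n = 93·389/682 = 53.0455
RR_MH = (44.3967 + 73.2695 + 65.7317) / (18.3845 + 30.9446 + 53.0455) = 183.3979 / 102.3745 = 1.79144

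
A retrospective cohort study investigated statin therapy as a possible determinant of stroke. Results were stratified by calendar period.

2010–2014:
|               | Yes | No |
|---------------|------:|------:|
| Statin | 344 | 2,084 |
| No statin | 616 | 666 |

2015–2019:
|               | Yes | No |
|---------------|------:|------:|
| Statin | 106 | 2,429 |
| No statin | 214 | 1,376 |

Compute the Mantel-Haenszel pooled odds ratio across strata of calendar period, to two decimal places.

OR_MH = Σ(aᵢdᵢ/nᵢ) / Σ(bᵢcᵢ/nᵢ), where nᵢ is the stratum total.
Stratum 1 (2010–2014): n = 3710; a·d/n = 344·666/3710 = 61.7531; b·c/n = 2084·616/3710 = 346.0226
Stratum 2 (2015–2019): n = 4125; a·d/n = 106·1376/4125 = 35.3590; b·c/n = 2429·214/4125 = 126.0136
OR_MH = (61.7531 + 35.3590) / (346.0226 + 126.0136) = 97.1121 / 472.0362 = 0.20573

0.21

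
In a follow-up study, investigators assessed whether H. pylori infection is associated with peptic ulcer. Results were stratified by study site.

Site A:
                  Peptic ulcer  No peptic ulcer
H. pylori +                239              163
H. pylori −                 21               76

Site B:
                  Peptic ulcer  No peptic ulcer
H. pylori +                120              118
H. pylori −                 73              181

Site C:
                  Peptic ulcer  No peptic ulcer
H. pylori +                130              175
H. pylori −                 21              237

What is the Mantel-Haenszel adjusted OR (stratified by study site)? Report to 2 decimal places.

OR_MH = Σ(aᵢdᵢ/nᵢ) / Σ(bᵢcᵢ/nᵢ), where nᵢ is the stratum total.
Stratum 1 (Site A): n = 499; a·d/n = 239·76/499 = 36.4008; b·c/n = 163·21/499 = 6.8597
Stratum 2 (Site B): n = 492; a·d/n = 120·181/492 = 44.1463; b·c/n = 118·73/492 = 17.5081
Stratum 3 (Site C): n = 563; a·d/n = 130·237/563 = 54.7247; b·c/n = 175·21/563 = 6.5275
OR_MH = (36.4008 + 44.1463 + 54.7247) / (6.8597 + 17.5081 + 6.5275) = 135.2718 / 30.8954 = 4.37838

4.38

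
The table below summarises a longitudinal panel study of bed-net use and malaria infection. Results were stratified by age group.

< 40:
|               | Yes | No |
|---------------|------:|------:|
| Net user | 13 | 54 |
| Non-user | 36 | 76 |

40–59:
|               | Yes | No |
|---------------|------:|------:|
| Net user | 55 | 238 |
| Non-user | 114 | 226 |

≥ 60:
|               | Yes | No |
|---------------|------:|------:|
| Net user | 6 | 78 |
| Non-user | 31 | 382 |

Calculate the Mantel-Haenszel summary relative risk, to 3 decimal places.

0.597

RR_MH = Σ(aᵢ·n₀ᵢ/nᵢ) / Σ(cᵢ·n₁ᵢ/nᵢ), with n₁ᵢ = aᵢ+bᵢ (exposed), n₀ᵢ = cᵢ+dᵢ (unexposed), nᵢ = n₁ᵢ+n₀ᵢ.
Stratum 1 (< 40): n₁ = 67, n₀ = 112, n = 179; a·n₀/n = 13·112/179 = 8.1341; c·n₁/n = 36·67/179 = 13.4749
Stratum 2 (40–59): n₁ = 293, n₀ = 340, n = 633; a·n₀/n = 55·340/633 = 29.5419; c·n₁/n = 114·293/633 = 52.7678
Stratum 3 (≥ 60): n₁ = 84, n₀ = 413, n = 497; a·n₀/n = 6·413/497 = 4.9859; c·n₁/n = 31·84/497 = 5.2394
RR_MH = (8.1341 + 29.5419 + 4.9859) / (13.4749 + 52.7678 + 5.2394) = 42.6619 / 71.4821 = 0.59682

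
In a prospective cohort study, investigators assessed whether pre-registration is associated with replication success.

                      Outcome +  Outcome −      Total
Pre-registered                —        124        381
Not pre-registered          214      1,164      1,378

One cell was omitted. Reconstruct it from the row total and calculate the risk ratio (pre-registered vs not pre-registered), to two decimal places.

4.34

The missing cell is in the exposed row: 381 − 124 = 257.
So a = 257, b = 124, c = 214, d = 1164.
RR = [a/(a+b)] / [c/(c+d)] = (257/381) / (214/1378) = 0.67454/0.15530 = 4.34354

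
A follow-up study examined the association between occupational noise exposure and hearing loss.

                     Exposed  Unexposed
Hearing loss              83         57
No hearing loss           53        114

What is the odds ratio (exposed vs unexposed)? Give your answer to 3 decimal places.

Reading the table with exposure as columns: a = 83 (Exposed, case), b = 53 (Exposed, non-case), c = 57 (Unexposed, case), d = 114.
OR = (a·d)/(b·c) = (83 × 114) / (53 × 57) = 9462 / 3021 = 3.13208
The odds of hearing loss are about 3.13 times as high in the exposed group.

3.132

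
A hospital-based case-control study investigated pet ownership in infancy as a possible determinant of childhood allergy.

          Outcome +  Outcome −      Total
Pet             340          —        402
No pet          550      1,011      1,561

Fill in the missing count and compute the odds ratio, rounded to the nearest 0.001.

10.080

The missing cell is in the exposed row: 402 − 340 = 62.
So a = 340, b = 62, c = 550, d = 1011.
OR = (a·d)/(b·c) = (340 × 1011) / (62 × 550) = 343740 / 34100 = 10.08035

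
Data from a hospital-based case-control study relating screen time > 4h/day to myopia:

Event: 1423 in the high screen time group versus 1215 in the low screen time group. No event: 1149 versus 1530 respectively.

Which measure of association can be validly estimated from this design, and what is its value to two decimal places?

1.56

From the description: a = 1423, b = 1149, c = 1215, d = 1530.
This is a hospital-based case-control study: participants were sampled on outcome status, so risks in the source population cannot be estimated directly — relative risk is not valid here. The odds ratio is the appropriate measure.
OR = (a·d)/(b·c) = (1423 × 1530) / (1149 × 1215) = 2177190 / 1396035 = 1.55955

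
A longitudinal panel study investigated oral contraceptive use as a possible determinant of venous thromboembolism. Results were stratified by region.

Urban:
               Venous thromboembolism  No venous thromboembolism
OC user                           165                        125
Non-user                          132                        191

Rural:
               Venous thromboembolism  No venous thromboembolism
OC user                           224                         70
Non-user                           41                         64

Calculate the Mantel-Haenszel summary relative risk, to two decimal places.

RR_MH = Σ(aᵢ·n₀ᵢ/nᵢ) / Σ(cᵢ·n₁ᵢ/nᵢ), with n₁ᵢ = aᵢ+bᵢ (exposed), n₀ᵢ = cᵢ+dᵢ (unexposed), nᵢ = n₁ᵢ+n₀ᵢ.
Stratum 1 (Urban): n₁ = 290, n₀ = 323, n = 613; a·n₀/n = 165·323/613 = 86.9413; c·n₁/n = 132·290/613 = 62.4470
Stratum 2 (Rural): n₁ = 294, n₀ = 105, n = 399; a·n₀/n = 224·105/399 = 58.9474; c·n₁/n = 41·294/399 = 30.2105
RR_MH = (86.9413 + 58.9474) / (62.4470 + 30.2105) = 145.8886 / 92.6575 = 1.57449

1.57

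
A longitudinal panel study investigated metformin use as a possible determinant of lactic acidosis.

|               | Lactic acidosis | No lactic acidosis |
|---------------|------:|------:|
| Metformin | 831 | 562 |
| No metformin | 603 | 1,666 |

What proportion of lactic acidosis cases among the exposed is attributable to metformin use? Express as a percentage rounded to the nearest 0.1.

55.5

Cells: a = 831, b = 562, c = 603, d = 1666.
Risk in exposed = 831/1393 = 0.59655; risk in unexposed = 603/2269 = 0.26576.
RR = 0.59655/0.26576 = 2.24475
AR% = (RR − 1)/RR × 100 = (2.24475 − 1)/2.24475 × 100 = 55.4515%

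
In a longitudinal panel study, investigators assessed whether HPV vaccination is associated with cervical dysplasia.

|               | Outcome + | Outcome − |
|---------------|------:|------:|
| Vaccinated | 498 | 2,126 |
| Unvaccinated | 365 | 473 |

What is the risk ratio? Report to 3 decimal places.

0.436

Cells: a = 498, b = 2126, c = 365, d = 473.
Risk in exposed = 498/2624 = 0.18979; risk in unexposed = 365/838 = 0.43556.
RR = 0.18979 / 0.43556 = 0.43573
The risk is 56% lower among the exposed than among the unexposed.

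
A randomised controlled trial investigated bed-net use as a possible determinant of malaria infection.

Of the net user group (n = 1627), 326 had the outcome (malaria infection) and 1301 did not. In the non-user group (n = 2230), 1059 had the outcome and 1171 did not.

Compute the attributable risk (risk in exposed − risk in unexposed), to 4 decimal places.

-0.2745

From the description: a = 326, b = 1301, c = 1059, d = 1171.
Risk in exposed = 326/1627 = 0.200369; risk in unexposed = 1059/2230 = 0.474888.
Risk difference = 0.200369 − 0.474888 = -0.274519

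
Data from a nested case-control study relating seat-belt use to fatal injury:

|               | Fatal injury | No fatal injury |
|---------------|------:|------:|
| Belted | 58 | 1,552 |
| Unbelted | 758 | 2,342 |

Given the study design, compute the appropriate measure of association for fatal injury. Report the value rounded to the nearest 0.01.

0.12

Cells: a = 58, b = 1552, c = 758, d = 2342.
This is a nested case-control study: participants were sampled on outcome status, so risks in the source population cannot be estimated directly — relative risk is not valid here. The odds ratio is the appropriate measure.
OR = (a·d)/(b·c) = (58 × 2342) / (1552 × 758) = 135836 / 1176416 = 0.11547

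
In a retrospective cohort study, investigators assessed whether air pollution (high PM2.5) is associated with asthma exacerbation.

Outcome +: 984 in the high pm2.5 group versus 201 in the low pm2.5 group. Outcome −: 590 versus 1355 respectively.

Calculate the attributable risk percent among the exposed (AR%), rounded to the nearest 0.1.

79.3

From the description: a = 984, b = 590, c = 201, d = 1355.
Risk in exposed = 984/1574 = 0.62516; risk in unexposed = 201/1556 = 0.12918.
RR = 0.62516/0.12918 = 4.83954
AR% = (RR − 1)/RR × 100 = (4.83954 − 1)/4.83954 × 100 = 79.3369%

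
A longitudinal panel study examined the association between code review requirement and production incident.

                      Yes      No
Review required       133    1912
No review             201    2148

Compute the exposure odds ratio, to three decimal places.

0.743

Cells: a = 133, b = 1912, c = 201, d = 2148.
OR = (a·d)/(b·c) = (133 × 2148) / (1912 × 201) = 285684 / 384312 = 0.74336
Exposure is associated with lower odds of production incident (OR = 0.74 < 1).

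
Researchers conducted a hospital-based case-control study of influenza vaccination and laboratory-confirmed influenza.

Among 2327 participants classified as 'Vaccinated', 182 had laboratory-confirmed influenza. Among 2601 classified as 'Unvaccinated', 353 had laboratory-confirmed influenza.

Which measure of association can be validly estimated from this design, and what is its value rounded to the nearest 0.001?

From the description: a = 182, b = 2145, c = 353, d = 2248.
This is a hospital-based case-control study: participants were sampled on outcome status, so risks in the source population cannot be estimated directly — relative risk is not valid here. The odds ratio is the appropriate measure.
OR = (a·d)/(b·c) = (182 × 2248) / (2145 × 353) = 409136 / 757185 = 0.54034

0.540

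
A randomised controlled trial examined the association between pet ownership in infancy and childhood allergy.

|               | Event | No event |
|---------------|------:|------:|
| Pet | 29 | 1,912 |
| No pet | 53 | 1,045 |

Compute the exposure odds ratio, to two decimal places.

Cells: a = 29, b = 1912, c = 53, d = 1045.
OR = (a·d)/(b·c) = (29 × 1045) / (1912 × 53) = 30305 / 101336 = 0.29905
Exposure is associated with lower odds of childhood allergy (OR = 0.30 < 1).

0.30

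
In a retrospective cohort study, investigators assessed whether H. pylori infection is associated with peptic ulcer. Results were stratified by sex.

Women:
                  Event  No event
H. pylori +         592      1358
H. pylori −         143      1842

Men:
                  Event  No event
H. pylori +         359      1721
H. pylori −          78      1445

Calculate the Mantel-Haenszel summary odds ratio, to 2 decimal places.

OR_MH = Σ(aᵢdᵢ/nᵢ) / Σ(bᵢcᵢ/nᵢ), where nᵢ is the stratum total.
Stratum 1 (Women): n = 3935; a·d/n = 592·1842/3935 = 277.1192; b·c/n = 1358·143/3935 = 49.3504
Stratum 2 (Men): n = 3603; a·d/n = 359·1445/3603 = 143.9786; b·c/n = 1721·78/3603 = 37.2573
OR_MH = (277.1192 + 143.9786) / (49.3504 + 37.2573) = 421.0978 / 86.6077 = 4.86213

4.86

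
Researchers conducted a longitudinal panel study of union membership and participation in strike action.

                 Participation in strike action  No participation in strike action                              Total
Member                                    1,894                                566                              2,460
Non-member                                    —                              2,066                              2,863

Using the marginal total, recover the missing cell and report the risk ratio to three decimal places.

2.766

The missing cell is in the unexposed row: 2863 − 2066 = 797.
So a = 1894, b = 566, c = 797, d = 2066.
RR = [a/(a+b)] / [c/(c+d)] = (1894/2460) / (797/2863) = 0.76992/0.27838 = 2.76572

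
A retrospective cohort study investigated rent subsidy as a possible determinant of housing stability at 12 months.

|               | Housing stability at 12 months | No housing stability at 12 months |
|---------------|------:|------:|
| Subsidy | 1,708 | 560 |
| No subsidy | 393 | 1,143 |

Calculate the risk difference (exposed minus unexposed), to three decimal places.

0.497

Cells: a = 1708, b = 560, c = 393, d = 1143.
Risk in exposed = 1708/2268 = 0.753086; risk in unexposed = 393/1536 = 0.255859.
Risk difference = 0.753086 − 0.255859 = 0.497227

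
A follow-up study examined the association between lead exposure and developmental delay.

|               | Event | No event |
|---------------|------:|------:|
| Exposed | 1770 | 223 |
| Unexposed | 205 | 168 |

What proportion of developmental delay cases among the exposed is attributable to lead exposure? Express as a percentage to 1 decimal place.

38.1

Cells: a = 1770, b = 223, c = 205, d = 168.
Risk in exposed = 1770/1993 = 0.88811; risk in unexposed = 205/373 = 0.54960.
RR = 0.88811/0.54960 = 1.61592
AR% = (RR − 1)/RR × 100 = (1.61592 − 1)/1.61592 × 100 = 38.1159%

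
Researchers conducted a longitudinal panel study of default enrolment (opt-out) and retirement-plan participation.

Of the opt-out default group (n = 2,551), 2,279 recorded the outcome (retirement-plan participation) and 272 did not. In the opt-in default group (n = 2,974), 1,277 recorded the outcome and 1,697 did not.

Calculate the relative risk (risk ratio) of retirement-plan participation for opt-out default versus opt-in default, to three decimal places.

From the description: a = 2279, b = 272, c = 1277, d = 1697.
Risk in exposed = 2279/2551 = 0.89338; risk in unexposed = 1277/2974 = 0.42939.
RR = 0.89338 / 0.42939 = 2.08058
The risk among the exposed is 2.08 times that among the unexposed.

2.081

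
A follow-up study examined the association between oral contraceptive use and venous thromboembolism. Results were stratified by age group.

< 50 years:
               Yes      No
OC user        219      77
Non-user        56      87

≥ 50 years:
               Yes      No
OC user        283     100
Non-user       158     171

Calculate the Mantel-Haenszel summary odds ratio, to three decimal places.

OR_MH = Σ(aᵢdᵢ/nᵢ) / Σ(bᵢcᵢ/nᵢ), where nᵢ is the stratum total.
Stratum 1 (< 50 years): n = 439; a·d/n = 219·87/439 = 43.4009; b·c/n = 77·56/439 = 9.8223
Stratum 2 (≥ 50 years): n = 712; a·d/n = 283·171/712 = 67.9677; b·c/n = 100·158/712 = 22.1910
OR_MH = (43.4009 + 67.9677) / (9.8223 + 22.1910) = 111.3686 / 32.0133 = 3.47882

3.479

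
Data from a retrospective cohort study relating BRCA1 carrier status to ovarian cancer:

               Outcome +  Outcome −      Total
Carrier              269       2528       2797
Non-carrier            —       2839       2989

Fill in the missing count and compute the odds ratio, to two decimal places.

The missing cell is in the unexposed row: 2989 − 2839 = 150.
So a = 269, b = 2528, c = 150, d = 2839.
OR = (a·d)/(b·c) = (269 × 2839) / (2528 × 150) = 763691 / 379200 = 2.01395

2.01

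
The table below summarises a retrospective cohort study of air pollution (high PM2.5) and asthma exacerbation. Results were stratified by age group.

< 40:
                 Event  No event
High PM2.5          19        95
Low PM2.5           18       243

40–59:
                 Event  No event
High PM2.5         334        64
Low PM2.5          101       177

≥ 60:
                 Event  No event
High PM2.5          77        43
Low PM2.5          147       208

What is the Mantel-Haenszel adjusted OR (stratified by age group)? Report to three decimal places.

OR_MH = Σ(aᵢdᵢ/nᵢ) / Σ(bᵢcᵢ/nᵢ), where nᵢ is the stratum total.
Stratum 1 (< 40): n = 375; a·d/n = 19·243/375 = 12.3120; b·c/n = 95·18/375 = 4.5600
Stratum 2 (40–59): n = 676; a·d/n = 334·177/676 = 87.4527; b·c/n = 64·101/676 = 9.5621
Stratum 3 (≥ 60): n = 475; a·d/n = 77·208/475 = 33.7179; b·c/n = 43·147/475 = 13.3074
OR_MH = (12.3120 + 87.4527 + 33.7179) / (4.5600 + 9.5621 + 13.3074) = 133.4826 / 27.4295 = 4.86639

4.866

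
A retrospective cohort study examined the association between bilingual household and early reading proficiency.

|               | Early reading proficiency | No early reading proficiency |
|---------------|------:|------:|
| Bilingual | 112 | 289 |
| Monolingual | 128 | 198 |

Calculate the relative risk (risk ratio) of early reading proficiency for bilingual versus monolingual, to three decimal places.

Cells: a = 112, b = 289, c = 128, d = 198.
Risk in exposed = 112/401 = 0.27930; risk in unexposed = 128/326 = 0.39264.
RR = 0.27930 / 0.39264 = 0.71135
The risk is 29% lower among the exposed than among the unexposed.

0.711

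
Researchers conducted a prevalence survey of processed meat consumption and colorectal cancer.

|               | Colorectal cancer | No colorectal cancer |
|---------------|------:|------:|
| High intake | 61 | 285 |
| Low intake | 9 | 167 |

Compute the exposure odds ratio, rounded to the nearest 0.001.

3.972

Cells: a = 61, b = 285, c = 9, d = 167.
OR = (a·d)/(b·c) = (61 × 167) / (285 × 9) = 10187 / 2565 = 3.97154
The odds of colorectal cancer are about 3.97 times as high in the high intake group.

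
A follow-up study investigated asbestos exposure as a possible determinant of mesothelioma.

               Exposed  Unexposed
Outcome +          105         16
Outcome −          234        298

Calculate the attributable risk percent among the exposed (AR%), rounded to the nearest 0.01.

83.55

Reading the table with exposure as columns: a = 105 (Exposed, case), b = 234 (Exposed, non-case), c = 16 (Unexposed, case), d = 298.
Risk in exposed = 105/339 = 0.30973; risk in unexposed = 16/314 = 0.05096.
RR = 0.30973/0.05096 = 6.07854
AR% = (RR − 1)/RR × 100 = (6.07854 − 1)/6.07854 × 100 = 83.5487%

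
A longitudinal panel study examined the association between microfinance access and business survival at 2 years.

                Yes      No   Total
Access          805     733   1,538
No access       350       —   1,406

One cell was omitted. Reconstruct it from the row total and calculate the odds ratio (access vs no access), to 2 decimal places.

3.31

The missing cell is in the unexposed row: 1406 − 350 = 1056.
So a = 805, b = 733, c = 350, d = 1056.
OR = (a·d)/(b·c) = (805 × 1056) / (733 × 350) = 850080 / 256550 = 3.31351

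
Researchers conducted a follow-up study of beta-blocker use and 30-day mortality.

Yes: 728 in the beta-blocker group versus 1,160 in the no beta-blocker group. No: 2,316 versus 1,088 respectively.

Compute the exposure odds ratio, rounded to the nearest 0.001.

0.295

From the description: a = 728, b = 2316, c = 1160, d = 1088.
OR = (a·d)/(b·c) = (728 × 1088) / (2316 × 1160) = 792064 / 2686560 = 0.29482
Exposure is associated with lower odds of 30-day mortality (OR = 0.29 < 1).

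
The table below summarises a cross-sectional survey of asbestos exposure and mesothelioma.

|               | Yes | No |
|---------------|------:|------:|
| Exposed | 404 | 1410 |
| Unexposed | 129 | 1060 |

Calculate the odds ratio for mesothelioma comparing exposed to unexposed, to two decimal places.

Cells: a = 404, b = 1410, c = 129, d = 1060.
OR = (a·d)/(b·c) = (404 × 1060) / (1410 × 129) = 428240 / 181890 = 2.35439
The odds of mesothelioma are about 2.35 times as high in the exposed group.

2.35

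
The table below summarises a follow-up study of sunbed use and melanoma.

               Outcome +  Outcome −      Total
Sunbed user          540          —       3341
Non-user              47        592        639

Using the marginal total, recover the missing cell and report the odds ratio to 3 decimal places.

2.428

The missing cell is in the exposed row: 3341 − 540 = 2801.
So a = 540, b = 2801, c = 47, d = 592.
OR = (a·d)/(b·c) = (540 × 592) / (2801 × 47) = 319680 / 131647 = 2.42831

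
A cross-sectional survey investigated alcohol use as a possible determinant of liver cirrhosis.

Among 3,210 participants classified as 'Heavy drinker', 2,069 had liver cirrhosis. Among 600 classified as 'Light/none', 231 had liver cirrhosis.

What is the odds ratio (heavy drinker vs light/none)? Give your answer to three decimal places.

2.897

From the description: a = 2069, b = 1141, c = 231, d = 369.
OR = (a·d)/(b·c) = (2069 × 369) / (1141 × 231) = 763461 / 263571 = 2.89660
The odds of liver cirrhosis are about 2.90 times as high in the heavy drinker group.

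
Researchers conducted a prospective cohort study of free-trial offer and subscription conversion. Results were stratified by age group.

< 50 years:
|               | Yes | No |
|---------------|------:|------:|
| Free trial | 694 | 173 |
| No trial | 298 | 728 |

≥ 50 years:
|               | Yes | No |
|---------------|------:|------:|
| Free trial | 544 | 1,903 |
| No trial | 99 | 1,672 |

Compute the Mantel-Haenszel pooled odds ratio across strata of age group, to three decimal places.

OR_MH = Σ(aᵢdᵢ/nᵢ) / Σ(bᵢcᵢ/nᵢ), where nᵢ is the stratum total.
Stratum 1 (< 50 years): n = 1893; a·d/n = 694·728/1893 = 266.8949; b·c/n = 173·298/1893 = 27.2340
Stratum 2 (≥ 50 years): n = 4218; a·d/n = 544·1672/4218 = 215.6396; b·c/n = 1903·99/4218 = 44.6650
OR_MH = (266.8949 + 215.6396) / (27.2340 + 44.6650) = 482.5345 / 71.8990 = 6.71128

6.711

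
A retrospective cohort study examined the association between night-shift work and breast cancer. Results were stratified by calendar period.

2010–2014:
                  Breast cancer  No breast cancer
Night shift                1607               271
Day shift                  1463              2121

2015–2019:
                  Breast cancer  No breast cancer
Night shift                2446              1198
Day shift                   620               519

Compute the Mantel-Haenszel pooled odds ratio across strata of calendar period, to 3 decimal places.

OR_MH = Σ(aᵢdᵢ/nᵢ) / Σ(bᵢcᵢ/nᵢ), where nᵢ is the stratum total.
Stratum 1 (2010–2014): n = 5462; a·d/n = 1607·2121/5462 = 624.0291; b·c/n = 271·1463/5462 = 72.5875
Stratum 2 (2015–2019): n = 4783; a·d/n = 2446·519/4783 = 265.4138; b·c/n = 1198·620/4783 = 155.2917
OR_MH = (624.0291 + 265.4138) / (72.5875 + 155.2917) = 889.4429 / 227.8792 = 3.90313

3.903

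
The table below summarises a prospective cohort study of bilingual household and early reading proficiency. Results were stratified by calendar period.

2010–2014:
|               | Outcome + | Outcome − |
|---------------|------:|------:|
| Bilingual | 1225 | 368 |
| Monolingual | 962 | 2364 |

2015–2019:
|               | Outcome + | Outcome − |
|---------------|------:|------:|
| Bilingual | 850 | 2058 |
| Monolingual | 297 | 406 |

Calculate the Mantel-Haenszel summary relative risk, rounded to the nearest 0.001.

RR_MH = Σ(aᵢ·n₀ᵢ/nᵢ) / Σ(cᵢ·n₁ᵢ/nᵢ), with n₁ᵢ = aᵢ+bᵢ (exposed), n₀ᵢ = cᵢ+dᵢ (unexposed), nᵢ = n₁ᵢ+n₀ᵢ.
Stratum 1 (2010–2014): n₁ = 1593, n₀ = 3326, n = 4919; a·n₀/n = 1225·3326/4919 = 828.2883; c·n₁/n = 962·1593/4919 = 311.5402
Stratum 2 (2015–2019): n₁ = 2908, n₀ = 703, n = 3611; a·n₀/n = 850·703/3611 = 165.4805; c·n₁/n = 297·2908/3611 = 239.1792
RR_MH = (828.2883 + 165.4805) / (311.5402 + 239.1792) = 993.7687 / 550.7193 = 1.80449

1.804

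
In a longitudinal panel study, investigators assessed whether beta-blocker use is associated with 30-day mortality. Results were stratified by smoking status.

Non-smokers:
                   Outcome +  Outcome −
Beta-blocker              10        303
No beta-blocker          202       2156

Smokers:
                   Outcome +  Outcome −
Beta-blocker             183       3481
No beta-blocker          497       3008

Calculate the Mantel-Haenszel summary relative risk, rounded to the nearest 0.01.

0.35

RR_MH = Σ(aᵢ·n₀ᵢ/nᵢ) / Σ(cᵢ·n₁ᵢ/nᵢ), with n₁ᵢ = aᵢ+bᵢ (exposed), n₀ᵢ = cᵢ+dᵢ (unexposed), nᵢ = n₁ᵢ+n₀ᵢ.
Stratum 1 (Non-smokers): n₁ = 313, n₀ = 2358, n = 2671; a·n₀/n = 10·2358/2671 = 8.8282; c·n₁/n = 202·313/2671 = 23.6713
Stratum 2 (Smokers): n₁ = 3664, n₀ = 3505, n = 7169; a·n₀/n = 183·3505/7169 = 89.4706; c·n₁/n = 497·3664/7169 = 254.0114
RR_MH = (8.8282 + 89.4706) / (23.6713 + 254.0114) = 98.2988 / 277.6827 = 0.35400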